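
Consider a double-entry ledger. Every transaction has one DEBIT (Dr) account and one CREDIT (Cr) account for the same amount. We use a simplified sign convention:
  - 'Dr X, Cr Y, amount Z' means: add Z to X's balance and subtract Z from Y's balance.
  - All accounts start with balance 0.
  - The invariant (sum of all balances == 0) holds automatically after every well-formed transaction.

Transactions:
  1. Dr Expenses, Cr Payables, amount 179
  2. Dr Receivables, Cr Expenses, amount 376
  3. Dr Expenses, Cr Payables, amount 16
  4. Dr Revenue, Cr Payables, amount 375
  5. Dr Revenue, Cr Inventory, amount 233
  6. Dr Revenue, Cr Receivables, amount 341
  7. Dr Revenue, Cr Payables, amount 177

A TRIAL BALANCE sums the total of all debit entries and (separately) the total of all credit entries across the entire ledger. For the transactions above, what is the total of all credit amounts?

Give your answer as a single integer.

Answer: 1697

Derivation:
Txn 1: credit+=179
Txn 2: credit+=376
Txn 3: credit+=16
Txn 4: credit+=375
Txn 5: credit+=233
Txn 6: credit+=341
Txn 7: credit+=177
Total credits = 1697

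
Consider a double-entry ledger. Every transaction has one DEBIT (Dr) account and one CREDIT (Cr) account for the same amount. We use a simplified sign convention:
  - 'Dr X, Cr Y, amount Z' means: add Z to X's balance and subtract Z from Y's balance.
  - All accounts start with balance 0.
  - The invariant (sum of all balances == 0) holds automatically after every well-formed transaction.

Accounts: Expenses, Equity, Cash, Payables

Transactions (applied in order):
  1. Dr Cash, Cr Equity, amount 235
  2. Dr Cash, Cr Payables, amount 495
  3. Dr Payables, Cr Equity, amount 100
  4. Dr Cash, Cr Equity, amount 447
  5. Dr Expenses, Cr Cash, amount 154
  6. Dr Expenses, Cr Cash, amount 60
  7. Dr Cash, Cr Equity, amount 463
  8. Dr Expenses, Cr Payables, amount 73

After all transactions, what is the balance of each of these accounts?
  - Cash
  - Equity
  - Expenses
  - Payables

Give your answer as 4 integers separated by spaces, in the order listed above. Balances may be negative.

Answer: 1426 -1245 287 -468

Derivation:
After txn 1 (Dr Cash, Cr Equity, amount 235): Cash=235 Equity=-235
After txn 2 (Dr Cash, Cr Payables, amount 495): Cash=730 Equity=-235 Payables=-495
After txn 3 (Dr Payables, Cr Equity, amount 100): Cash=730 Equity=-335 Payables=-395
After txn 4 (Dr Cash, Cr Equity, amount 447): Cash=1177 Equity=-782 Payables=-395
After txn 5 (Dr Expenses, Cr Cash, amount 154): Cash=1023 Equity=-782 Expenses=154 Payables=-395
After txn 6 (Dr Expenses, Cr Cash, amount 60): Cash=963 Equity=-782 Expenses=214 Payables=-395
After txn 7 (Dr Cash, Cr Equity, amount 463): Cash=1426 Equity=-1245 Expenses=214 Payables=-395
After txn 8 (Dr Expenses, Cr Payables, amount 73): Cash=1426 Equity=-1245 Expenses=287 Payables=-468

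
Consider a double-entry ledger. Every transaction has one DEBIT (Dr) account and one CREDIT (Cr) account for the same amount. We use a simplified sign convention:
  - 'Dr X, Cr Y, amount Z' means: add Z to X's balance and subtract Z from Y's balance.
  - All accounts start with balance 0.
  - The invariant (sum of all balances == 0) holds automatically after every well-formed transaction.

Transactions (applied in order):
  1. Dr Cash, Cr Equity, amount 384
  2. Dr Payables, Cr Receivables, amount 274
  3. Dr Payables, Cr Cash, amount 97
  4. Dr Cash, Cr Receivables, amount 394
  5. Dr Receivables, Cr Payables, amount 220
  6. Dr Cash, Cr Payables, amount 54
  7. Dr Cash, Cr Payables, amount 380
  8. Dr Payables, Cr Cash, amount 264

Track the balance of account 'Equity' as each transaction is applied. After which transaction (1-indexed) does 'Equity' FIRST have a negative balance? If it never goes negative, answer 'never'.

After txn 1: Equity=-384

Answer: 1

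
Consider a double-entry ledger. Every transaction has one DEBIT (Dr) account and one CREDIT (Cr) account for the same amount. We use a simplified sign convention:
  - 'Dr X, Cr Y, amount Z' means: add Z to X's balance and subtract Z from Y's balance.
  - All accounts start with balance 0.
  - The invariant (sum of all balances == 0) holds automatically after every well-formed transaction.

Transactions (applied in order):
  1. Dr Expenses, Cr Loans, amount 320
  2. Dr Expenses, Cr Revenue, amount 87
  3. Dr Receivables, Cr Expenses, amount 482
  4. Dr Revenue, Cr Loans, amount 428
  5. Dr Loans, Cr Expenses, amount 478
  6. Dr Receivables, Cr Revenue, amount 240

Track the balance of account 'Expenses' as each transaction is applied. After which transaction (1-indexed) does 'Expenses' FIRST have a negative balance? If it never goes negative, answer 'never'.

Answer: 3

Derivation:
After txn 1: Expenses=320
After txn 2: Expenses=407
After txn 3: Expenses=-75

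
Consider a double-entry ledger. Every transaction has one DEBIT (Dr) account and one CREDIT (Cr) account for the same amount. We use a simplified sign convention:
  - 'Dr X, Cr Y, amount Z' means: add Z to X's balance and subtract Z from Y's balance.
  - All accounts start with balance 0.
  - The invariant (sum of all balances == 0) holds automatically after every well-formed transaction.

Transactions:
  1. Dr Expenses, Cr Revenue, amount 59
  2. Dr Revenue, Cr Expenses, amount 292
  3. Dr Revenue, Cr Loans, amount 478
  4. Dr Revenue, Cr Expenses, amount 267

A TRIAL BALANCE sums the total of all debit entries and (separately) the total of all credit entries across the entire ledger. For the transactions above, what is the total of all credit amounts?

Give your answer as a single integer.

Txn 1: credit+=59
Txn 2: credit+=292
Txn 3: credit+=478
Txn 4: credit+=267
Total credits = 1096

Answer: 1096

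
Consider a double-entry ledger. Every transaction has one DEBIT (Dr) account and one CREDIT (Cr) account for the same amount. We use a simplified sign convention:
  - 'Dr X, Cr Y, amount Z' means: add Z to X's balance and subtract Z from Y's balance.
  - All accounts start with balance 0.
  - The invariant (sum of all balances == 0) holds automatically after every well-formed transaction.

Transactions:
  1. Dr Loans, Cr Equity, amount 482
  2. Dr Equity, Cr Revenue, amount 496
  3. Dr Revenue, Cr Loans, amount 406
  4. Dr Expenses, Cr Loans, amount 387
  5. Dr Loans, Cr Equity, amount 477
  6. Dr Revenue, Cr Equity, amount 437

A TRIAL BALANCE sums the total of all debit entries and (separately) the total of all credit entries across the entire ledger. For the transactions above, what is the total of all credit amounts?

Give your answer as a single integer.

Txn 1: credit+=482
Txn 2: credit+=496
Txn 3: credit+=406
Txn 4: credit+=387
Txn 5: credit+=477
Txn 6: credit+=437
Total credits = 2685

Answer: 2685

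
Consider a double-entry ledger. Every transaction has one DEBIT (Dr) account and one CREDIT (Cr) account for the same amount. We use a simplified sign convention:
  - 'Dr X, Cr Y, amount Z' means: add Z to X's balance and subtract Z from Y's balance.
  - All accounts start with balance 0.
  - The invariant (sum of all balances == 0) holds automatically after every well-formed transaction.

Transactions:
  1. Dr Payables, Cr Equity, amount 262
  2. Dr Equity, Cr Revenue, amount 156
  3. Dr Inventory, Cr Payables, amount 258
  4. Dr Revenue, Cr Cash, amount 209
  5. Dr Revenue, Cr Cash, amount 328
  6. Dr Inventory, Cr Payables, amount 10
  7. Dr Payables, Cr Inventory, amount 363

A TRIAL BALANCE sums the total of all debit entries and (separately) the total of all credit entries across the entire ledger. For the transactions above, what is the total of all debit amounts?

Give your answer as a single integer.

Txn 1: debit+=262
Txn 2: debit+=156
Txn 3: debit+=258
Txn 4: debit+=209
Txn 5: debit+=328
Txn 6: debit+=10
Txn 7: debit+=363
Total debits = 1586

Answer: 1586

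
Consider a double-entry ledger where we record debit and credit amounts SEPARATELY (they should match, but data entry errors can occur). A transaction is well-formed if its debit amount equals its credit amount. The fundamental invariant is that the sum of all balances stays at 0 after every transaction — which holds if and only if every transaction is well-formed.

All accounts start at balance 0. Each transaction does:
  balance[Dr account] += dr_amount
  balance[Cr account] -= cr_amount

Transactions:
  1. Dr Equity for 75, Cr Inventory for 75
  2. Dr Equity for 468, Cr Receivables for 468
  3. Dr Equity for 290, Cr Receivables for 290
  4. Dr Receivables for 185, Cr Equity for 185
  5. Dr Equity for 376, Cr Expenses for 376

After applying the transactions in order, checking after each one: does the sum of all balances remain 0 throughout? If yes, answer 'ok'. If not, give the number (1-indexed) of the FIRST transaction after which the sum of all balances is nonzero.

Answer: ok

Derivation:
After txn 1: dr=75 cr=75 sum_balances=0
After txn 2: dr=468 cr=468 sum_balances=0
After txn 3: dr=290 cr=290 sum_balances=0
After txn 4: dr=185 cr=185 sum_balances=0
After txn 5: dr=376 cr=376 sum_balances=0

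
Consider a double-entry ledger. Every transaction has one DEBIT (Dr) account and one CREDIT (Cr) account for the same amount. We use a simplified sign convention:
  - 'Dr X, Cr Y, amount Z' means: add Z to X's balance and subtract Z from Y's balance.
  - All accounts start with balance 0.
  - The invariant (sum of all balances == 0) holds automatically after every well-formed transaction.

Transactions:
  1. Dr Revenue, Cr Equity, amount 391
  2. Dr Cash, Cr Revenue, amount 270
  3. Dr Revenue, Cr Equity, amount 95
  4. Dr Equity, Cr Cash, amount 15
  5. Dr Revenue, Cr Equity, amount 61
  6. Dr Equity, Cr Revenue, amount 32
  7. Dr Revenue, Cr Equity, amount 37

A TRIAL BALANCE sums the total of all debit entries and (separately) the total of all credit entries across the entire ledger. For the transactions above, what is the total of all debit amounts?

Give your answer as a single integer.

Answer: 901

Derivation:
Txn 1: debit+=391
Txn 2: debit+=270
Txn 3: debit+=95
Txn 4: debit+=15
Txn 5: debit+=61
Txn 6: debit+=32
Txn 7: debit+=37
Total debits = 901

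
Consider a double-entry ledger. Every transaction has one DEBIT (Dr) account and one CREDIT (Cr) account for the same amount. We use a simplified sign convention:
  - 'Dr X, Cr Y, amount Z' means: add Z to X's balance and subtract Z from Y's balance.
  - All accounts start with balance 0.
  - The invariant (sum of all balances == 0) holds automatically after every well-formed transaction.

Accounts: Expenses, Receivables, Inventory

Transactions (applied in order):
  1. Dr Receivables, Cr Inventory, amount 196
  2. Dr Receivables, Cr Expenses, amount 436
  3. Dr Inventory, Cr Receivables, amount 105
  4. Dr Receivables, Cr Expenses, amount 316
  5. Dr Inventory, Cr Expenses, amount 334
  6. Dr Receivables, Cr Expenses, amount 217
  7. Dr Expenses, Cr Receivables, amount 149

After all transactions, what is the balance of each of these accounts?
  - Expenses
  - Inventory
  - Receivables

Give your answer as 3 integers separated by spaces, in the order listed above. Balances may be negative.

After txn 1 (Dr Receivables, Cr Inventory, amount 196): Inventory=-196 Receivables=196
After txn 2 (Dr Receivables, Cr Expenses, amount 436): Expenses=-436 Inventory=-196 Receivables=632
After txn 3 (Dr Inventory, Cr Receivables, amount 105): Expenses=-436 Inventory=-91 Receivables=527
After txn 4 (Dr Receivables, Cr Expenses, amount 316): Expenses=-752 Inventory=-91 Receivables=843
After txn 5 (Dr Inventory, Cr Expenses, amount 334): Expenses=-1086 Inventory=243 Receivables=843
After txn 6 (Dr Receivables, Cr Expenses, amount 217): Expenses=-1303 Inventory=243 Receivables=1060
After txn 7 (Dr Expenses, Cr Receivables, amount 149): Expenses=-1154 Inventory=243 Receivables=911

Answer: -1154 243 911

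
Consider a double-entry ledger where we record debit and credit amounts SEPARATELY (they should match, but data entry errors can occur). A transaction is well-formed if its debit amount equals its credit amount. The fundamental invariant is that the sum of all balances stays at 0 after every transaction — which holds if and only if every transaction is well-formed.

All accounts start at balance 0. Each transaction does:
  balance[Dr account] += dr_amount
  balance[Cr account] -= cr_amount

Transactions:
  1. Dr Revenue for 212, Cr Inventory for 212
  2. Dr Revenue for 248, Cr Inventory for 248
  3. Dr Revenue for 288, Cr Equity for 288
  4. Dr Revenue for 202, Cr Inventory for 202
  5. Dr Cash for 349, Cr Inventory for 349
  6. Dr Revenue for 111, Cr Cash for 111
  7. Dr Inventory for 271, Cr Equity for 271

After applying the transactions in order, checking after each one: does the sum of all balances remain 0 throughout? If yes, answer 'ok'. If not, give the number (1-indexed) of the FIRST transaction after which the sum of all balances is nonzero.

Answer: ok

Derivation:
After txn 1: dr=212 cr=212 sum_balances=0
After txn 2: dr=248 cr=248 sum_balances=0
After txn 3: dr=288 cr=288 sum_balances=0
After txn 4: dr=202 cr=202 sum_balances=0
After txn 5: dr=349 cr=349 sum_balances=0
After txn 6: dr=111 cr=111 sum_balances=0
After txn 7: dr=271 cr=271 sum_balances=0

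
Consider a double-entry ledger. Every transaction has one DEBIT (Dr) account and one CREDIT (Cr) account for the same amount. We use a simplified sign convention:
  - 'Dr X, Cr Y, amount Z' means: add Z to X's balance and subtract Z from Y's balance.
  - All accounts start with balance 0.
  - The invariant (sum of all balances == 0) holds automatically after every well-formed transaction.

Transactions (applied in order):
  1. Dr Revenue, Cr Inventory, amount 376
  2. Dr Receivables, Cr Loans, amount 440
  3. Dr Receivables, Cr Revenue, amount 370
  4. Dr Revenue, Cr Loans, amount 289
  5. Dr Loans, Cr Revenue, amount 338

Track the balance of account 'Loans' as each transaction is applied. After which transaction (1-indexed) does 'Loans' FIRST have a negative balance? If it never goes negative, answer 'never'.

Answer: 2

Derivation:
After txn 1: Loans=0
After txn 2: Loans=-440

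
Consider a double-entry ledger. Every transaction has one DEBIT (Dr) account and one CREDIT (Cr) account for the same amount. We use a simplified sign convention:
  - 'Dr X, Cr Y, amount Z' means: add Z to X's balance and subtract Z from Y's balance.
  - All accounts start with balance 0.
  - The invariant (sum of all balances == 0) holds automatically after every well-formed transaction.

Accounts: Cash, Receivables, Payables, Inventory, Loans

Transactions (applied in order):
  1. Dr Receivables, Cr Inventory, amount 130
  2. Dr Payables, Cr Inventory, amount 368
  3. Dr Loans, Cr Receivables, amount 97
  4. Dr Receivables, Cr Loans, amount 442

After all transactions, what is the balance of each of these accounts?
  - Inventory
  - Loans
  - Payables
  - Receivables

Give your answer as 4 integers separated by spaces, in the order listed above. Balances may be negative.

After txn 1 (Dr Receivables, Cr Inventory, amount 130): Inventory=-130 Receivables=130
After txn 2 (Dr Payables, Cr Inventory, amount 368): Inventory=-498 Payables=368 Receivables=130
After txn 3 (Dr Loans, Cr Receivables, amount 97): Inventory=-498 Loans=97 Payables=368 Receivables=33
After txn 4 (Dr Receivables, Cr Loans, amount 442): Inventory=-498 Loans=-345 Payables=368 Receivables=475

Answer: -498 -345 368 475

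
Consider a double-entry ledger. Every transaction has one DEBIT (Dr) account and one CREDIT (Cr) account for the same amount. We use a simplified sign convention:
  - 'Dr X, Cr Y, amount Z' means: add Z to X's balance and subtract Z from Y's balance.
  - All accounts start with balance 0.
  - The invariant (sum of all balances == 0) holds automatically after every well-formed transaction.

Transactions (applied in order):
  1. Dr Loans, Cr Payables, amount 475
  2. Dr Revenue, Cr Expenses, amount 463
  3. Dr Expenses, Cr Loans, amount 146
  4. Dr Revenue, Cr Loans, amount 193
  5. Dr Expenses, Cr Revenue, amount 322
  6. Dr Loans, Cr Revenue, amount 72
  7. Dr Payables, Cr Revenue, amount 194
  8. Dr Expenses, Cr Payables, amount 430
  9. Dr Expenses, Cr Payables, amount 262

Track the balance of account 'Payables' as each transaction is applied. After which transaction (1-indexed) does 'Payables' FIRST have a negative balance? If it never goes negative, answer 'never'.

Answer: 1

Derivation:
After txn 1: Payables=-475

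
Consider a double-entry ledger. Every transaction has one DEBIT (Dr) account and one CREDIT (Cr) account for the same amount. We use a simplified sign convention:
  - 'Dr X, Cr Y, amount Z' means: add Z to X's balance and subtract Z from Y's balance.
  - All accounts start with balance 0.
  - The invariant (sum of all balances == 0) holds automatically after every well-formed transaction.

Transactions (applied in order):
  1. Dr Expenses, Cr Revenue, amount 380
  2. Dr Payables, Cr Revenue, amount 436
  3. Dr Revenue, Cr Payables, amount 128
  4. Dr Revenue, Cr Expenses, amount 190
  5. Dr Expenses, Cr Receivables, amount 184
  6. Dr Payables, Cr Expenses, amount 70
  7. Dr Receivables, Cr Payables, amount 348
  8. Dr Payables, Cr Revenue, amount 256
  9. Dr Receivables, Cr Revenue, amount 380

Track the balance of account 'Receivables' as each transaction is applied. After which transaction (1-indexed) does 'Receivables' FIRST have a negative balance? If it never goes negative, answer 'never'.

Answer: 5

Derivation:
After txn 1: Receivables=0
After txn 2: Receivables=0
After txn 3: Receivables=0
After txn 4: Receivables=0
After txn 5: Receivables=-184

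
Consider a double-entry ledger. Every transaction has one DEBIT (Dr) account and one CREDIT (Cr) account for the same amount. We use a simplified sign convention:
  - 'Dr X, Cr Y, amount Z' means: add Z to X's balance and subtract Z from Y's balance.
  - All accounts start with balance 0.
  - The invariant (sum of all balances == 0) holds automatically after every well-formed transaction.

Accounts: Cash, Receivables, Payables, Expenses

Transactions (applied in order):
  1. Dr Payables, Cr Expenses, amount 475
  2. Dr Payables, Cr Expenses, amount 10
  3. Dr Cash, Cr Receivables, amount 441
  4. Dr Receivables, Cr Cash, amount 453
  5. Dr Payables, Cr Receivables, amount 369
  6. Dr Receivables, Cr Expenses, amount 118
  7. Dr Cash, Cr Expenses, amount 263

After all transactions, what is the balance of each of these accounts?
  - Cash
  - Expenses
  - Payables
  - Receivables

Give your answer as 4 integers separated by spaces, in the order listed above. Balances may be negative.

After txn 1 (Dr Payables, Cr Expenses, amount 475): Expenses=-475 Payables=475
After txn 2 (Dr Payables, Cr Expenses, amount 10): Expenses=-485 Payables=485
After txn 3 (Dr Cash, Cr Receivables, amount 441): Cash=441 Expenses=-485 Payables=485 Receivables=-441
After txn 4 (Dr Receivables, Cr Cash, amount 453): Cash=-12 Expenses=-485 Payables=485 Receivables=12
After txn 5 (Dr Payables, Cr Receivables, amount 369): Cash=-12 Expenses=-485 Payables=854 Receivables=-357
After txn 6 (Dr Receivables, Cr Expenses, amount 118): Cash=-12 Expenses=-603 Payables=854 Receivables=-239
After txn 7 (Dr Cash, Cr Expenses, amount 263): Cash=251 Expenses=-866 Payables=854 Receivables=-239

Answer: 251 -866 854 -239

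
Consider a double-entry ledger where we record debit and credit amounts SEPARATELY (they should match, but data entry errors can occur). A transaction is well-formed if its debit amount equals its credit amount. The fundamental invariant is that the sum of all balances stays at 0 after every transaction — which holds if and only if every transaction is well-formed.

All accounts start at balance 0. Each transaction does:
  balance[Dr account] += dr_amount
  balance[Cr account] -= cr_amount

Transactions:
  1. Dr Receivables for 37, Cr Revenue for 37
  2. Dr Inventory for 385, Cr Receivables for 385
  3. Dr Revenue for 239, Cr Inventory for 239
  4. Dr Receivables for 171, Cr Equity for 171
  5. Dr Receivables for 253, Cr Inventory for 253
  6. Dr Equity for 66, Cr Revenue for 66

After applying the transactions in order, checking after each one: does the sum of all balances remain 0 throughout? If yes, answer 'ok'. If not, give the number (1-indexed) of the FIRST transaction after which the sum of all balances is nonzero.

Answer: ok

Derivation:
After txn 1: dr=37 cr=37 sum_balances=0
After txn 2: dr=385 cr=385 sum_balances=0
After txn 3: dr=239 cr=239 sum_balances=0
After txn 4: dr=171 cr=171 sum_balances=0
After txn 5: dr=253 cr=253 sum_balances=0
After txn 6: dr=66 cr=66 sum_balances=0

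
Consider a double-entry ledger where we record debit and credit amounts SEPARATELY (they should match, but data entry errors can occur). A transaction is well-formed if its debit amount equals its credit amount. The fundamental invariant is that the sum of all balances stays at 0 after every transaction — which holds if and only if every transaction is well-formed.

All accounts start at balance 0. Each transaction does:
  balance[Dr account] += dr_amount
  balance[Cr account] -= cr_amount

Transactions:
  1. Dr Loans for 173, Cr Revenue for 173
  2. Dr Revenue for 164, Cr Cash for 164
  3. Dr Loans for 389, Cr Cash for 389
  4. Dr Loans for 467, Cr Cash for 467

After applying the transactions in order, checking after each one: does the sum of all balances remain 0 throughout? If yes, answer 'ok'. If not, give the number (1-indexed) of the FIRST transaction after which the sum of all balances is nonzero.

Answer: ok

Derivation:
After txn 1: dr=173 cr=173 sum_balances=0
After txn 2: dr=164 cr=164 sum_balances=0
After txn 3: dr=389 cr=389 sum_balances=0
After txn 4: dr=467 cr=467 sum_balances=0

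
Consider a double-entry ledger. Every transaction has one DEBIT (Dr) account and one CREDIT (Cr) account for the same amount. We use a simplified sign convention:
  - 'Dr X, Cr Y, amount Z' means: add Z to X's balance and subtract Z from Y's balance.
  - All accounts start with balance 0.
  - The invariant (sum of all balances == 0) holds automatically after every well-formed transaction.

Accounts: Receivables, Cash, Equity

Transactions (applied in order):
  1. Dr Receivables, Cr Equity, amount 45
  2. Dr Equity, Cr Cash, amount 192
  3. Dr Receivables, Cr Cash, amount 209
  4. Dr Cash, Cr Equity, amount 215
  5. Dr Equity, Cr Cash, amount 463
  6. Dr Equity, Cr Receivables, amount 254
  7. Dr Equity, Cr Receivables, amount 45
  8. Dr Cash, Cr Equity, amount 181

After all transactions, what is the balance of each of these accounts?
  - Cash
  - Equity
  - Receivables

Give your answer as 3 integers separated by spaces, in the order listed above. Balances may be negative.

After txn 1 (Dr Receivables, Cr Equity, amount 45): Equity=-45 Receivables=45
After txn 2 (Dr Equity, Cr Cash, amount 192): Cash=-192 Equity=147 Receivables=45
After txn 3 (Dr Receivables, Cr Cash, amount 209): Cash=-401 Equity=147 Receivables=254
After txn 4 (Dr Cash, Cr Equity, amount 215): Cash=-186 Equity=-68 Receivables=254
After txn 5 (Dr Equity, Cr Cash, amount 463): Cash=-649 Equity=395 Receivables=254
After txn 6 (Dr Equity, Cr Receivables, amount 254): Cash=-649 Equity=649 Receivables=0
After txn 7 (Dr Equity, Cr Receivables, amount 45): Cash=-649 Equity=694 Receivables=-45
After txn 8 (Dr Cash, Cr Equity, amount 181): Cash=-468 Equity=513 Receivables=-45

Answer: -468 513 -45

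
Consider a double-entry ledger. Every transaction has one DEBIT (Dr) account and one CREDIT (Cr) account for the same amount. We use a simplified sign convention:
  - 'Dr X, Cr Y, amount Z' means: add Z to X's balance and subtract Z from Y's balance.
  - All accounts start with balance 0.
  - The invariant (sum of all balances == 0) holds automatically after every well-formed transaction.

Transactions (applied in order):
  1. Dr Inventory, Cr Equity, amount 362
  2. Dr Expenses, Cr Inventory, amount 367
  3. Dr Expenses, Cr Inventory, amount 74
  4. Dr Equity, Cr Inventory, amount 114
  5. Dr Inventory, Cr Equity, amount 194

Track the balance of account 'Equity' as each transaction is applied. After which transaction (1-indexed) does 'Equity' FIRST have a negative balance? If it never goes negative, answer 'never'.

Answer: 1

Derivation:
After txn 1: Equity=-362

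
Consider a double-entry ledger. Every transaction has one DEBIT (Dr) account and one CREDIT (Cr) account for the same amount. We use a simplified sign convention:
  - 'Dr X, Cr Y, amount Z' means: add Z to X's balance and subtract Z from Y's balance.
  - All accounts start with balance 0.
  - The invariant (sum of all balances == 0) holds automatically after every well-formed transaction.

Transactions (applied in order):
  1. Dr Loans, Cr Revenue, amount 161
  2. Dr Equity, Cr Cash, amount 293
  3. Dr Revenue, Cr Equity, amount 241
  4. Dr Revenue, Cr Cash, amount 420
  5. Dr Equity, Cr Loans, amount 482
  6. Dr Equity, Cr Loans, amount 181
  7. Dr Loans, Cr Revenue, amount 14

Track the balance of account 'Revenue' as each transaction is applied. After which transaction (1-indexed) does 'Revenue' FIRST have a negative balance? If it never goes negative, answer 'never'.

After txn 1: Revenue=-161

Answer: 1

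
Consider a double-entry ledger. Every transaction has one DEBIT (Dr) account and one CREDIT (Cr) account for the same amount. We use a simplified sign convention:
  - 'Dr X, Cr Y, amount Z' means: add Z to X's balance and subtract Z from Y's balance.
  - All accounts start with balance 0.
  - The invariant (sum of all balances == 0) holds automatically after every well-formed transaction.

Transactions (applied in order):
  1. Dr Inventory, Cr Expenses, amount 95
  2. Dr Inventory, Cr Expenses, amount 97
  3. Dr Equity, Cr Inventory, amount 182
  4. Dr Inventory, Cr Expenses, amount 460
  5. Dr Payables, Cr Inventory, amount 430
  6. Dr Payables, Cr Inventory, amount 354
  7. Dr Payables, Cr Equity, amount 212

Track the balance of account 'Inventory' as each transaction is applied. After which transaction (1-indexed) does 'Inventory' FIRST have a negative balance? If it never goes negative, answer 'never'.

After txn 1: Inventory=95
After txn 2: Inventory=192
After txn 3: Inventory=10
After txn 4: Inventory=470
After txn 5: Inventory=40
After txn 6: Inventory=-314

Answer: 6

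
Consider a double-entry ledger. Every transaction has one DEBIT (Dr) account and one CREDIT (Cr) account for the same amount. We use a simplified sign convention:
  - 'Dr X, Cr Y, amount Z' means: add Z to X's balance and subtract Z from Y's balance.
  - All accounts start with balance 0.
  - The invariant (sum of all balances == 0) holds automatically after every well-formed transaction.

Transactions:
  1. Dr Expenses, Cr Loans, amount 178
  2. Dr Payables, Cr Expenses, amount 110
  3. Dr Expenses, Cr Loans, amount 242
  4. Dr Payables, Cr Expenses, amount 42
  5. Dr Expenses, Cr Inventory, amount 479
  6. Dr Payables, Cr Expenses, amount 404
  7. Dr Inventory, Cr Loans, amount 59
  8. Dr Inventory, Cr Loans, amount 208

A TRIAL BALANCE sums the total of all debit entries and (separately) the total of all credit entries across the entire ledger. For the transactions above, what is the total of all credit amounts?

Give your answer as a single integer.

Txn 1: credit+=178
Txn 2: credit+=110
Txn 3: credit+=242
Txn 4: credit+=42
Txn 5: credit+=479
Txn 6: credit+=404
Txn 7: credit+=59
Txn 8: credit+=208
Total credits = 1722

Answer: 1722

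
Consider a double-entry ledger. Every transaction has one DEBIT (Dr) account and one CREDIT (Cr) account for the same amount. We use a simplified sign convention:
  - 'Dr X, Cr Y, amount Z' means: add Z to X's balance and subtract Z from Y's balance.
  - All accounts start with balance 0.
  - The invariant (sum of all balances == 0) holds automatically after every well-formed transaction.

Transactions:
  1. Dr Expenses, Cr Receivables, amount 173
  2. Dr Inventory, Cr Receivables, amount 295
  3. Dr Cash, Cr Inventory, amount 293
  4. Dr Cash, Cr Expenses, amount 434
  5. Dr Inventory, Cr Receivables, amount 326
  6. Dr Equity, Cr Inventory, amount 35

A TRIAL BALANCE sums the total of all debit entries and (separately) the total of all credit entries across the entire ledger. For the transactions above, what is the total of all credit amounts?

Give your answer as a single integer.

Txn 1: credit+=173
Txn 2: credit+=295
Txn 3: credit+=293
Txn 4: credit+=434
Txn 5: credit+=326
Txn 6: credit+=35
Total credits = 1556

Answer: 1556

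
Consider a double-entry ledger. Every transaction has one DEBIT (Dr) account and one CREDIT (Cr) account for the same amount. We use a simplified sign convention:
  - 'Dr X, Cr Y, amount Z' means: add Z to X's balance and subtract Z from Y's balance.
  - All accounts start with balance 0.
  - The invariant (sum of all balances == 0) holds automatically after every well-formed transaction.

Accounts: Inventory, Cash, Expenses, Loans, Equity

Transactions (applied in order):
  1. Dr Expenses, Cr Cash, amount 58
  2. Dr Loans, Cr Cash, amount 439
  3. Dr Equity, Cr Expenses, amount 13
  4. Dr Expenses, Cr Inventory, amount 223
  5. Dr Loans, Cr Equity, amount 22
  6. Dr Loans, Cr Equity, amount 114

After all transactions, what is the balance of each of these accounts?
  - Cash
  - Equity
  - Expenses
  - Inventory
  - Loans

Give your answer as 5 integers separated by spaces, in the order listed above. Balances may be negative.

After txn 1 (Dr Expenses, Cr Cash, amount 58): Cash=-58 Expenses=58
After txn 2 (Dr Loans, Cr Cash, amount 439): Cash=-497 Expenses=58 Loans=439
After txn 3 (Dr Equity, Cr Expenses, amount 13): Cash=-497 Equity=13 Expenses=45 Loans=439
After txn 4 (Dr Expenses, Cr Inventory, amount 223): Cash=-497 Equity=13 Expenses=268 Inventory=-223 Loans=439
After txn 5 (Dr Loans, Cr Equity, amount 22): Cash=-497 Equity=-9 Expenses=268 Inventory=-223 Loans=461
After txn 6 (Dr Loans, Cr Equity, amount 114): Cash=-497 Equity=-123 Expenses=268 Inventory=-223 Loans=575

Answer: -497 -123 268 -223 575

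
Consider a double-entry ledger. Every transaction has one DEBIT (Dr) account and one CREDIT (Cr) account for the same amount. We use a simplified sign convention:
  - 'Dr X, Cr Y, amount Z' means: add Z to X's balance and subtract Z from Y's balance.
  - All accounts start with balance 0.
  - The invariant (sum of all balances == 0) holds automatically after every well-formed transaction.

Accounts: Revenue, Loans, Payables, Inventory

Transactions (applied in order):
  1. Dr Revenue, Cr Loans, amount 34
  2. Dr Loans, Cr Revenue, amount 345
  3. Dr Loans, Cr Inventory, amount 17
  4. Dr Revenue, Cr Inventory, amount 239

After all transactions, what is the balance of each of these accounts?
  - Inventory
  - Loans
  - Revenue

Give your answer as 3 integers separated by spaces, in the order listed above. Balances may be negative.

Answer: -256 328 -72

Derivation:
After txn 1 (Dr Revenue, Cr Loans, amount 34): Loans=-34 Revenue=34
After txn 2 (Dr Loans, Cr Revenue, amount 345): Loans=311 Revenue=-311
After txn 3 (Dr Loans, Cr Inventory, amount 17): Inventory=-17 Loans=328 Revenue=-311
After txn 4 (Dr Revenue, Cr Inventory, amount 239): Inventory=-256 Loans=328 Revenue=-72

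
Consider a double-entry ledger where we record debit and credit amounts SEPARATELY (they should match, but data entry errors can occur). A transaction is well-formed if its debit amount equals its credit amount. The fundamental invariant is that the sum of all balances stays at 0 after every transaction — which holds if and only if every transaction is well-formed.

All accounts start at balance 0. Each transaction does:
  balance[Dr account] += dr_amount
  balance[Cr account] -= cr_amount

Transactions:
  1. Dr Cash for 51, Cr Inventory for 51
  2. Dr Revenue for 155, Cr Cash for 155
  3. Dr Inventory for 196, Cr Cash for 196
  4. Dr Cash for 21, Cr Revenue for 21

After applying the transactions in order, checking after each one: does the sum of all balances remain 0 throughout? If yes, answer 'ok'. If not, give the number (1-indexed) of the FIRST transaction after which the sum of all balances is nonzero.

After txn 1: dr=51 cr=51 sum_balances=0
After txn 2: dr=155 cr=155 sum_balances=0
After txn 3: dr=196 cr=196 sum_balances=0
After txn 4: dr=21 cr=21 sum_balances=0

Answer: ok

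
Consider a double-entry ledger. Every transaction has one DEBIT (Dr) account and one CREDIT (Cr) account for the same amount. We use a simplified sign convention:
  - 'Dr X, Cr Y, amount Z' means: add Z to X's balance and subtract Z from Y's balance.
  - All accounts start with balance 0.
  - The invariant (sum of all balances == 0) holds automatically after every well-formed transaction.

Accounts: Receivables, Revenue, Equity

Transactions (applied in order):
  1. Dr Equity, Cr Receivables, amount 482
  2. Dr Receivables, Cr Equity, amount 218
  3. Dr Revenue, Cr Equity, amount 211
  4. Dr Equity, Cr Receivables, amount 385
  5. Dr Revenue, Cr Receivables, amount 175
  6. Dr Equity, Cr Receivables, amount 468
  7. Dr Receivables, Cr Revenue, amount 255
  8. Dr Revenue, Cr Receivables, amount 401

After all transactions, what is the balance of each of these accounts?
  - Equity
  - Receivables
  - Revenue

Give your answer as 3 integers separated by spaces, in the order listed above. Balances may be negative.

Answer: 906 -1438 532

Derivation:
After txn 1 (Dr Equity, Cr Receivables, amount 482): Equity=482 Receivables=-482
After txn 2 (Dr Receivables, Cr Equity, amount 218): Equity=264 Receivables=-264
After txn 3 (Dr Revenue, Cr Equity, amount 211): Equity=53 Receivables=-264 Revenue=211
After txn 4 (Dr Equity, Cr Receivables, amount 385): Equity=438 Receivables=-649 Revenue=211
After txn 5 (Dr Revenue, Cr Receivables, amount 175): Equity=438 Receivables=-824 Revenue=386
After txn 6 (Dr Equity, Cr Receivables, amount 468): Equity=906 Receivables=-1292 Revenue=386
After txn 7 (Dr Receivables, Cr Revenue, amount 255): Equity=906 Receivables=-1037 Revenue=131
After txn 8 (Dr Revenue, Cr Receivables, amount 401): Equity=906 Receivables=-1438 Revenue=532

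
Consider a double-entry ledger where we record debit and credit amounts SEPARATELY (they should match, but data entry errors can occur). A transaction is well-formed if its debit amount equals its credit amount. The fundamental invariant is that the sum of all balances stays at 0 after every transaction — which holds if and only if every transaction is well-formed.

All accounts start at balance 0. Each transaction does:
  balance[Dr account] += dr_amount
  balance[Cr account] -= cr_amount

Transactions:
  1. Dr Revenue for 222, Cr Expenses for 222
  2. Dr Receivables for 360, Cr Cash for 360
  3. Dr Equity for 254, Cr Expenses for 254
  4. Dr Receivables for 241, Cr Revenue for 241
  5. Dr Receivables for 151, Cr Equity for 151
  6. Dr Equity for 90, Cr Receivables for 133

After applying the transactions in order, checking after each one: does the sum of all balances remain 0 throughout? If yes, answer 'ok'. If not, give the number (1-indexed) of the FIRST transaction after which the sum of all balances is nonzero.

Answer: 6

Derivation:
After txn 1: dr=222 cr=222 sum_balances=0
After txn 2: dr=360 cr=360 sum_balances=0
After txn 3: dr=254 cr=254 sum_balances=0
After txn 4: dr=241 cr=241 sum_balances=0
After txn 5: dr=151 cr=151 sum_balances=0
After txn 6: dr=90 cr=133 sum_balances=-43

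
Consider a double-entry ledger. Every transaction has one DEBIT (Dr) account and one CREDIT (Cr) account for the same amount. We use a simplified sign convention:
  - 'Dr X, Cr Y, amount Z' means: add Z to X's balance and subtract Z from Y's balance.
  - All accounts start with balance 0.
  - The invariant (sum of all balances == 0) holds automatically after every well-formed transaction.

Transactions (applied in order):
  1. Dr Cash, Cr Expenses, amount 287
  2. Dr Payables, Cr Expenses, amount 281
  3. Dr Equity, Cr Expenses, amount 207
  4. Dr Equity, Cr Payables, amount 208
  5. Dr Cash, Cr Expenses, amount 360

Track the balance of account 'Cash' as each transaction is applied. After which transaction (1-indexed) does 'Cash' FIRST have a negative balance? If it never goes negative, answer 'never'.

After txn 1: Cash=287
After txn 2: Cash=287
After txn 3: Cash=287
After txn 4: Cash=287
After txn 5: Cash=647

Answer: never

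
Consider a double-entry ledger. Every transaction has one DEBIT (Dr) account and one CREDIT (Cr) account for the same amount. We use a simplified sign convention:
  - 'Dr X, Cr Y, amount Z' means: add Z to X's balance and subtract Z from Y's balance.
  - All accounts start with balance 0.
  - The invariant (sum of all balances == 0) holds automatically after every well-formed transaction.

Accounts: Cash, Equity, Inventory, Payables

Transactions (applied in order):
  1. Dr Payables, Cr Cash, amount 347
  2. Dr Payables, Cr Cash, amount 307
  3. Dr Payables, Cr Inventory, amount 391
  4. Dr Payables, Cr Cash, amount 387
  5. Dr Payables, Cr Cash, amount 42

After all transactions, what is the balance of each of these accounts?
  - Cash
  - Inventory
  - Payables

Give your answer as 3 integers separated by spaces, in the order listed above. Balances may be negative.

Answer: -1083 -391 1474

Derivation:
After txn 1 (Dr Payables, Cr Cash, amount 347): Cash=-347 Payables=347
After txn 2 (Dr Payables, Cr Cash, amount 307): Cash=-654 Payables=654
After txn 3 (Dr Payables, Cr Inventory, amount 391): Cash=-654 Inventory=-391 Payables=1045
After txn 4 (Dr Payables, Cr Cash, amount 387): Cash=-1041 Inventory=-391 Payables=1432
After txn 5 (Dr Payables, Cr Cash, amount 42): Cash=-1083 Inventory=-391 Payables=1474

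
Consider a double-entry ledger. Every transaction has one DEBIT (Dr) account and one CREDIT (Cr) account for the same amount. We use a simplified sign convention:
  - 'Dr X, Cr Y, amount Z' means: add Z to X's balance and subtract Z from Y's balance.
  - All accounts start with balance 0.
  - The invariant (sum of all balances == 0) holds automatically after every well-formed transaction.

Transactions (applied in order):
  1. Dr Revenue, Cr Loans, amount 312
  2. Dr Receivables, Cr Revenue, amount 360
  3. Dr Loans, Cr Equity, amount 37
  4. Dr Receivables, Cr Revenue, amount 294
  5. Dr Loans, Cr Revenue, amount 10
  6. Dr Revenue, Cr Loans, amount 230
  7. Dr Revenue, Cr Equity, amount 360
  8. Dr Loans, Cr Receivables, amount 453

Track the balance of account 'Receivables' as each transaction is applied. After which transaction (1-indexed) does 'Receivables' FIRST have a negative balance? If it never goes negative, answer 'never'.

Answer: never

Derivation:
After txn 1: Receivables=0
After txn 2: Receivables=360
After txn 3: Receivables=360
After txn 4: Receivables=654
After txn 5: Receivables=654
After txn 6: Receivables=654
After txn 7: Receivables=654
After txn 8: Receivables=201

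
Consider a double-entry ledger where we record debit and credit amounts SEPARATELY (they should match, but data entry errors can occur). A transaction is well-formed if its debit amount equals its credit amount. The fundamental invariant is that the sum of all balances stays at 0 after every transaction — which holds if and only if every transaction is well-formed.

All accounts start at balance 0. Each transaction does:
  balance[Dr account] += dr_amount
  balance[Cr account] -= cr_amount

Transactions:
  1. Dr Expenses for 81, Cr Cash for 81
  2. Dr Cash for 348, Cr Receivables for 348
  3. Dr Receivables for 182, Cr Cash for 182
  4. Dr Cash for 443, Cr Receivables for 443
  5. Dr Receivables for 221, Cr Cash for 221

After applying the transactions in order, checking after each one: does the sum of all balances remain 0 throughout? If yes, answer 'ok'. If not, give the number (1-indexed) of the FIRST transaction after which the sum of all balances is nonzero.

After txn 1: dr=81 cr=81 sum_balances=0
After txn 2: dr=348 cr=348 sum_balances=0
After txn 3: dr=182 cr=182 sum_balances=0
After txn 4: dr=443 cr=443 sum_balances=0
After txn 5: dr=221 cr=221 sum_balances=0

Answer: ok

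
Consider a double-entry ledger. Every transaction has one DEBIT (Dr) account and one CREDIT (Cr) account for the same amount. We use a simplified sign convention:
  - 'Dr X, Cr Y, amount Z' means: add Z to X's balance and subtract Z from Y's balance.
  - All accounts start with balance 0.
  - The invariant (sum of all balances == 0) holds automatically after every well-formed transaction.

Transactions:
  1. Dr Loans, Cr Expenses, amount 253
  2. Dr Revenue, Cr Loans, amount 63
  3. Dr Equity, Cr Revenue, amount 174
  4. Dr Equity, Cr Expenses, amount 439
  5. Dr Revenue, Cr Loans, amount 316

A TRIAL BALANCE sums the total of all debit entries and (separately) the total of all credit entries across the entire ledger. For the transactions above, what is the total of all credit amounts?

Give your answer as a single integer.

Txn 1: credit+=253
Txn 2: credit+=63
Txn 3: credit+=174
Txn 4: credit+=439
Txn 5: credit+=316
Total credits = 1245

Answer: 1245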